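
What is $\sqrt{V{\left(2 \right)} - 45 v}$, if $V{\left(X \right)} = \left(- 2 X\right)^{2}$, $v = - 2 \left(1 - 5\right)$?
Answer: $2 i \sqrt{86} \approx 18.547 i$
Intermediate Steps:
$v = 8$ ($v = \left(-2\right) \left(-4\right) = 8$)
$V{\left(X \right)} = 4 X^{2}$
$\sqrt{V{\left(2 \right)} - 45 v} = \sqrt{4 \cdot 2^{2} - 360} = \sqrt{4 \cdot 4 - 360} = \sqrt{16 - 360} = \sqrt{-344} = 2 i \sqrt{86}$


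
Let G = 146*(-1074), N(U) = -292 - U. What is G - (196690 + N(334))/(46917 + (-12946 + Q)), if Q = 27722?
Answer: -9673905236/61693 ≈ -1.5681e+5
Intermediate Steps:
G = -156804
G - (196690 + N(334))/(46917 + (-12946 + Q)) = -156804 - (196690 + (-292 - 1*334))/(46917 + (-12946 + 27722)) = -156804 - (196690 + (-292 - 334))/(46917 + 14776) = -156804 - (196690 - 626)/61693 = -156804 - 196064/61693 = -9673905236/61693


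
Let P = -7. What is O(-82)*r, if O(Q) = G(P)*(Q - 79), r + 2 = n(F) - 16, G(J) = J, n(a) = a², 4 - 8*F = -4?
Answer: -19159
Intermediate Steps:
F = 1 (F = ½ - ⅛*(-4) = ½ + ½ = 1)
r = -17 (r = -2 + (1² - 16) = -2 + (1 - 16) = -2 - 15 = -17)
O(Q) = 553 - 7*Q (O(Q) = -7*(Q - 79) = -7*(-79 + Q) = 553 - 7*Q)
O(-82)*r = (553 - 7*(-82))*(-17) = (553 + 574)*(-17) = 1127*(-17) = -19159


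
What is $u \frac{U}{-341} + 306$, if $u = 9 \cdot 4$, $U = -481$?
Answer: $\frac{121662}{341} \approx 356.78$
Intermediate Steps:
$u = 36$
$u \frac{U}{-341} + 306 = 36 \left(- \frac{481}{-341}\right) + 306 = 36 \left(\left(-481\right) \left(- \frac{1}{341}\right)\right) + 306 = 36 \cdot \frac{481}{341} + 306 = \frac{17316}{341} + 306 = \frac{121662}{341}$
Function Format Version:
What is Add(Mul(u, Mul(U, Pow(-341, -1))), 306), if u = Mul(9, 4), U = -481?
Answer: Rational(121662, 341) ≈ 356.78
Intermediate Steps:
u = 36
Add(Mul(u, Mul(U, Pow(-341, -1))), 306) = Add(Mul(36, Mul(-481, Pow(-341, -1))), 306) = Add(Mul(36, Mul(-481, Rational(-1, 341))), 306) = Add(Mul(36, Rational(481, 341)), 306) = Add(Rational(17316, 341), 306) = Rational(121662, 341)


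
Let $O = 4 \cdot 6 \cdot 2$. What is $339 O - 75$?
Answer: $16197$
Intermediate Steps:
$O = 48$ ($O = 24 \cdot 2 = 48$)
$339 O - 75 = 339 \cdot 48 - 75 = 16272 - 75 = 16197$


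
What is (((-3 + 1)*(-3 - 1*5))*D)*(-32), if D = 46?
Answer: -23552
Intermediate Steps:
(((-3 + 1)*(-3 - 1*5))*D)*(-32) = (((-3 + 1)*(-3 - 1*5))*46)*(-32) = (-2*(-3 - 5)*46)*(-32) = (-2*(-8)*46)*(-32) = (16*46)*(-32) = 736*(-32) = -23552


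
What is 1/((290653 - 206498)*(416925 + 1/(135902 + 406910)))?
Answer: 542812/19045277363914655 ≈ 2.8501e-11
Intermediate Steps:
1/((290653 - 206498)*(416925 + 1/(135902 + 406910))) = 1/(84155*(416925 + 1/542812)) = 1/(84155*(226311893101/542812)) = 1/(19045277363914655/542812) = 542812/19045277363914655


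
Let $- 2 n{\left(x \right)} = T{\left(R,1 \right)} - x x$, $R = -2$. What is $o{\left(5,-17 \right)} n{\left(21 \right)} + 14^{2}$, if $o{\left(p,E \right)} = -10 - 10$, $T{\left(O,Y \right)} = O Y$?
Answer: $-4234$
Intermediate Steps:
$n{\left(x \right)} = 1 + \frac{x^{2}}{2}$ ($n{\left(x \right)} = - \frac{\left(-2\right) 1 - x x}{2} = - \frac{-2 - x^{2}}{2} = 1 + \frac{x^{2}}{2}$)
$o{\left(p,E \right)} = -20$
$o{\left(5,-17 \right)} n{\left(21 \right)} + 14^{2} = - 20 \left(1 + \frac{21^{2}}{2}\right) + 14^{2} = - 20 \left(1 + \frac{1}{2} \cdot 441\right) + 196 = - 20 \left(1 + \frac{441}{2}\right) + 196 = \left(-20\right) \frac{443}{2} + 196 = -4430 + 196 = -4234$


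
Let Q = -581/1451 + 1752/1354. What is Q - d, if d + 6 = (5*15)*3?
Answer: -214251874/982327 ≈ -218.11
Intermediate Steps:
d = 219 (d = -6 + (5*15)*3 = -6 + 75*3 = -6 + 225 = 219)
Q = 877739/982327 (Q = -581*1/1451 + 1752*(1/1354) = -581/1451 + 876/677 = 877739/982327 ≈ 0.89353)
Q - d = 877739/982327 - 1*219 = 877739/982327 - 219 = -214251874/982327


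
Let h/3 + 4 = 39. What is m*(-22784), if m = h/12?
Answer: -199360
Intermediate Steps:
h = 105 (h = -12 + 3*39 = -12 + 117 = 105)
m = 35/4 (m = 105/12 = 105*(1/12) = 35/4 ≈ 8.7500)
m*(-22784) = (35/4)*(-22784) = -199360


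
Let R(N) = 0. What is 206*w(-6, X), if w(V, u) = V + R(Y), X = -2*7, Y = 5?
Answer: -1236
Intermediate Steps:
X = -14
w(V, u) = V (w(V, u) = V + 0 = V)
206*w(-6, X) = 206*(-6) = -1236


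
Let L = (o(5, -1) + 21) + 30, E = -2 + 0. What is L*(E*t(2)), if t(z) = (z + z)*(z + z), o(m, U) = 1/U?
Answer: -1600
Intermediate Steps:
E = -2
t(z) = 4*z² (t(z) = (2*z)*(2*z) = 4*z²)
L = 50 (L = (1/(-1) + 21) + 30 = (-1 + 21) + 30 = 20 + 30 = 50)
L*(E*t(2)) = 50*(-8*2²) = 50*(-8*4) = 50*(-2*16) = 50*(-32) = -1600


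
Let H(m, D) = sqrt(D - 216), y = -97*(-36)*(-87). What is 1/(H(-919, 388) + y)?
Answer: -75951/23074217561 - sqrt(43)/46148435122 ≈ -3.2917e-6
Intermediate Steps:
y = -303804 (y = 3492*(-87) = -303804)
H(m, D) = sqrt(-216 + D)
1/(H(-919, 388) + y) = 1/(sqrt(-216 + 388) - 303804) = 1/(sqrt(172) - 303804) = 1/(2*sqrt(43) - 303804) = 1/(-303804 + 2*sqrt(43))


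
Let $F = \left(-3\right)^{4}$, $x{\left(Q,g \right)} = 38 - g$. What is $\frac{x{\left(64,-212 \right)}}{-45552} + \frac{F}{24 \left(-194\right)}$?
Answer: $- \frac{101119}{4418544} \approx -0.022885$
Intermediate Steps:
$F = 81$
$\frac{x{\left(64,-212 \right)}}{-45552} + \frac{F}{24 \left(-194\right)} = \frac{38 - -212}{-45552} + \frac{81}{24 \left(-194\right)} = \left(38 + 212\right) \left(- \frac{1}{45552}\right) + \frac{81}{-4656} = 250 \left(- \frac{1}{45552}\right) + 81 \left(- \frac{1}{4656}\right) = - \frac{125}{22776} - \frac{27}{1552} = - \frac{101119}{4418544}$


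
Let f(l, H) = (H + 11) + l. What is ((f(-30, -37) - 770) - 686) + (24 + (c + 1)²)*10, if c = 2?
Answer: -1182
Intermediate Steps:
f(l, H) = 11 + H + l (f(l, H) = (11 + H) + l = 11 + H + l)
((f(-30, -37) - 770) - 686) + (24 + (c + 1)²)*10 = (((11 - 37 - 30) - 770) - 686) + (24 + (2 + 1)²)*10 = ((-56 - 770) - 686) + (24 + 3²)*10 = (-826 - 686) + (24 + 9)*10 = -1512 + 33*10 = -1512 + 330 = -1182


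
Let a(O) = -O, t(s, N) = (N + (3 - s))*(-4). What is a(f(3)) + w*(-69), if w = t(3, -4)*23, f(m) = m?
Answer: -25395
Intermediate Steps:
t(s, N) = -12 - 4*N + 4*s (t(s, N) = (3 + N - s)*(-4) = -12 - 4*N + 4*s)
w = 368 (w = (-12 - 4*(-4) + 4*3)*23 = (-12 + 16 + 12)*23 = 16*23 = 368)
a(f(3)) + w*(-69) = -1*3 + 368*(-69) = -3 - 25392 = -25395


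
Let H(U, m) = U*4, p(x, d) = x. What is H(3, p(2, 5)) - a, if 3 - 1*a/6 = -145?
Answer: -876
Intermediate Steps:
H(U, m) = 4*U
a = 888 (a = 18 - 6*(-145) = 18 + 870 = 888)
H(3, p(2, 5)) - a = 4*3 - 1*888 = 12 - 888 = -876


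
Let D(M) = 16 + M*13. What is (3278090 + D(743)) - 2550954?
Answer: 736811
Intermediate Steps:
D(M) = 16 + 13*M
(3278090 + D(743)) - 2550954 = (3278090 + (16 + 13*743)) - 2550954 = (3278090 + (16 + 9659)) - 2550954 = (3278090 + 9675) - 2550954 = 3287765 - 2550954 = 736811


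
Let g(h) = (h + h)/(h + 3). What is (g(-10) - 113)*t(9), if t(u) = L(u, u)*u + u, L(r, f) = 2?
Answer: -20817/7 ≈ -2973.9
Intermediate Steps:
g(h) = 2*h/(3 + h) (g(h) = (2*h)/(3 + h) = 2*h/(3 + h))
t(u) = 3*u (t(u) = 2*u + u = 3*u)
(g(-10) - 113)*t(9) = (2*(-10)/(3 - 10) - 113)*(3*9) = (2*(-10)/(-7) - 113)*27 = (2*(-10)*(-1/7) - 113)*27 = (20/7 - 113)*27 = -771/7*27 = -20817/7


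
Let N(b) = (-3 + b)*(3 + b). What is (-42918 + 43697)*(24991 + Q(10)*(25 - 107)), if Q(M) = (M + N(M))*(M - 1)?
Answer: -38597113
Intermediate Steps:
Q(M) = (-1 + M)*(-9 + M + M²) (Q(M) = (M + (-9 + M²))*(M - 1) = (-9 + M + M²)*(-1 + M) = (-1 + M)*(-9 + M + M²))
(-42918 + 43697)*(24991 + Q(10)*(25 - 107)) = (-42918 + 43697)*(24991 + (9 + 10³ - 10*10)*(25 - 107)) = 779*(24991 + (9 + 1000 - 100)*(-82)) = 779*(24991 + 909*(-82)) = 779*(24991 - 74538) = 779*(-49547) = -38597113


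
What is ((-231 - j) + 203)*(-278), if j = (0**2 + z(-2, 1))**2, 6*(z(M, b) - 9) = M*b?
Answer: 257984/9 ≈ 28665.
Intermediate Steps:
z(M, b) = 9 + M*b/6 (z(M, b) = 9 + (M*b)/6 = 9 + M*b/6)
j = 676/9 (j = (0**2 + (9 + (1/6)*(-2)*1))**2 = (0 + (9 - 1/3))**2 = (0 + 26/3)**2 = (26/3)**2 = 676/9 ≈ 75.111)
((-231 - j) + 203)*(-278) = ((-231 - 1*676/9) + 203)*(-278) = ((-231 - 676/9) + 203)*(-278) = (-2755/9 + 203)*(-278) = -928/9*(-278) = 257984/9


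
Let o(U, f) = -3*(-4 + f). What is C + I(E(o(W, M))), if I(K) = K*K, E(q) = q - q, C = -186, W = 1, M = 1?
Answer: -186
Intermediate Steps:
o(U, f) = 12 - 3*f
E(q) = 0
I(K) = K²
C + I(E(o(W, M))) = -186 + 0² = -186 + 0 = -186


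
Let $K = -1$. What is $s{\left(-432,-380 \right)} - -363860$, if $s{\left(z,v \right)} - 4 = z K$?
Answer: $364296$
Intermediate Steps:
$s{\left(z,v \right)} = 4 - z$ ($s{\left(z,v \right)} = 4 + z \left(-1\right) = 4 - z$)
$s{\left(-432,-380 \right)} - -363860 = \left(4 - -432\right) - -363860 = \left(4 + 432\right) + 363860 = 436 + 363860 = 364296$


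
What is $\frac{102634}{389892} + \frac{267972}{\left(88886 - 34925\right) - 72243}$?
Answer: $- \frac{8550315353}{594000462} \approx -14.394$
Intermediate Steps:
$\frac{102634}{389892} + \frac{267972}{\left(88886 - 34925\right) - 72243} = 102634 \cdot \frac{1}{389892} + \frac{267972}{\left(88886 - 34925\right) - 72243} = \frac{51317}{194946} + \frac{267972}{53961 - 72243} = \frac{51317}{194946} + \frac{267972}{-18282} = \frac{51317}{194946} + 267972 \left(- \frac{1}{18282}\right) = \frac{51317}{194946} - \frac{44662}{3047} = - \frac{8550315353}{594000462}$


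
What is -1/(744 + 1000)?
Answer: -1/1744 ≈ -0.00057339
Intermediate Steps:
-1/(744 + 1000) = -1/1744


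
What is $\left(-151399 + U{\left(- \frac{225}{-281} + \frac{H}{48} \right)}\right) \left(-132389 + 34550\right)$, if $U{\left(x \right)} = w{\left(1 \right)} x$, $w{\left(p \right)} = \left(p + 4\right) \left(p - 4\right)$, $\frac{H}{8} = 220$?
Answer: $\frac{4177827443916}{281} \approx 1.4868 \cdot 10^{10}$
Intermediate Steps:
$H = 1760$ ($H = 8 \cdot 220 = 1760$)
$w{\left(p \right)} = \left(-4 + p\right) \left(4 + p\right)$ ($w{\left(p \right)} = \left(4 + p\right) \left(-4 + p\right) = \left(-4 + p\right) \left(4 + p\right)$)
$U{\left(x \right)} = - 15 x$ ($U{\left(x \right)} = \left(-16 + 1^{2}\right) x = \left(-16 + 1\right) x = - 15 x$)
$\left(-151399 + U{\left(- \frac{225}{-281} + \frac{H}{48} \right)}\right) \left(-132389 + 34550\right) = \left(-151399 - 15 \left(- \frac{225}{-281} + \frac{1760}{48}\right)\right) \left(-132389 + 34550\right) = \left(-151399 - 15 \left(\left(-225\right) \left(- \frac{1}{281}\right) + 1760 \cdot \frac{1}{48}\right)\right) \left(-97839\right) = \left(-151399 - 15 \left(\frac{225}{281} + \frac{110}{3}\right)\right) \left(-97839\right) = \left(-151399 - \frac{157925}{281}\right) \left(-97839\right) = \left(- \frac{42701044}{281}\right) \left(-97839\right) = \frac{4177827443916}{281}$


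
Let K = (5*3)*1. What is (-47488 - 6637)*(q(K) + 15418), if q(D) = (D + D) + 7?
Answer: -836501875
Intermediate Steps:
K = 15 (K = 15*1 = 15)
q(D) = 7 + 2*D (q(D) = 2*D + 7 = 7 + 2*D)
(-47488 - 6637)*(q(K) + 15418) = (-47488 - 6637)*((7 + 2*15) + 15418) = -54125*((7 + 30) + 15418) = -54125*(37 + 15418) = -54125*15455 = -836501875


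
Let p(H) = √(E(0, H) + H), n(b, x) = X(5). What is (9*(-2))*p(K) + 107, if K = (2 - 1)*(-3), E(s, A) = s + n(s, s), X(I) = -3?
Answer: 107 - 18*I*√6 ≈ 107.0 - 44.091*I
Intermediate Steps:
n(b, x) = -3
E(s, A) = -3 + s (E(s, A) = s - 3 = -3 + s)
K = -3 (K = 1*(-3) = -3)
p(H) = √(-3 + H) (p(H) = √((-3 + 0) + H) = √(-3 + H))
(9*(-2))*p(K) + 107 = (9*(-2))*√(-3 - 3) + 107 = -18*I*√6 + 107 = 107 - 18*I*√6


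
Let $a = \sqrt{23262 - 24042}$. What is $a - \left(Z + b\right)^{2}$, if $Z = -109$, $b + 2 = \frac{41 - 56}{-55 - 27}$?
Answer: $- \frac{82573569}{6724} + 2 i \sqrt{195} \approx -12280.0 + 27.928 i$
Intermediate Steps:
$b = - \frac{149}{82}$ ($b = -2 + \frac{41 - 56}{-55 - 27} = -2 - \frac{15}{-82} = -2 - - \frac{15}{82} = -2 + \frac{15}{82} = - \frac{149}{82} \approx -1.8171$)
$a = 2 i \sqrt{195}$ ($a = \sqrt{-780} = 2 i \sqrt{195} \approx 27.928 i$)
$a - \left(Z + b\right)^{2} = 2 i \sqrt{195} - \left(-109 - \frac{149}{82}\right)^{2} = 2 i \sqrt{195} - \left(- \frac{9087}{82}\right)^{2} = 2 i \sqrt{195} - \frac{82573569}{6724} = - \frac{82573569}{6724} + 2 i \sqrt{195}$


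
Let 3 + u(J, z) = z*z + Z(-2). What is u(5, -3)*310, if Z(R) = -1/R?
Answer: 2015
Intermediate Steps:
u(J, z) = -5/2 + z² (u(J, z) = -3 + (z*z - 1/(-2)) = -3 + (z² - 1*(-½)) = -3 + (z² + ½) = -3 + (½ + z²) = -5/2 + z²)
u(5, -3)*310 = (-5/2 + (-3)²)*310 = (-5/2 + 9)*310 = (13/2)*310 = 2015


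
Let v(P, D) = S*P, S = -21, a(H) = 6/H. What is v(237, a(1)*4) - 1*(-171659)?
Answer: 166682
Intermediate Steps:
v(P, D) = -21*P
v(237, a(1)*4) - 1*(-171659) = -21*237 - 1*(-171659) = -4977 + 171659 = 166682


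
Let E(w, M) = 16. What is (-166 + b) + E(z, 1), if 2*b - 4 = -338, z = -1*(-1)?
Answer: -317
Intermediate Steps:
z = 1
b = -167 (b = 2 + (1/2)*(-338) = 2 - 169 = -167)
(-166 + b) + E(z, 1) = (-166 - 167) + 16 = -333 + 16 = -317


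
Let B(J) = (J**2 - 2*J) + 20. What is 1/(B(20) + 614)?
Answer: 1/994 ≈ 0.0010060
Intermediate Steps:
B(J) = 20 + J**2 - 2*J
1/(B(20) + 614) = 1/((20 + 20**2 - 2*20) + 614) = 1/((20 + 400 - 40) + 614) = 1/(380 + 614) = 1/994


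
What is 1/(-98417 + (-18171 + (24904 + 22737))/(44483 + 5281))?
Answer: -24882/2448797059 ≈ -1.0161e-5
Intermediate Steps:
1/(-98417 + (-18171 + (24904 + 22737))/(44483 + 5281)) = 1/(-98417 + (-18171 + 47641)/49764) = 1/(-98417 + 29470*(1/49764)) = 1/(-98417 + 14735/24882) = 1/(-2448797059/24882) = -24882/2448797059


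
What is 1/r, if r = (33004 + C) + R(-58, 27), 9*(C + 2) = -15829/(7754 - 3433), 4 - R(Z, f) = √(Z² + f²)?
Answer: 49916151144945/1647505977239559172 + 1512354321*√4093/1647505977239559172 ≈ 3.0357e-5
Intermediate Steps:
R(Z, f) = 4 - √(Z² + f²)
C = -93607/38889 (C = -2 + (-15829/(7754 - 3433))/9 = -2 + (-15829/4321)/9 = -2 + (-15829*1/4321)/9 = -2 + (⅑)*(-15829/4321) = -2 - 15829/38889 = -93607/38889 ≈ -2.4070)
r = 1283554505/38889 - √4093 (r = (33004 - 93607/38889) + (4 - √((-58)² + 27²)) = 1283398949/38889 + (4 - √(3364 + 729)) = 1283398949/38889 + (4 - √4093) = 1283554505/38889 - √4093 ≈ 32942.)
1/r = 1/(1283554505/38889 - √4093)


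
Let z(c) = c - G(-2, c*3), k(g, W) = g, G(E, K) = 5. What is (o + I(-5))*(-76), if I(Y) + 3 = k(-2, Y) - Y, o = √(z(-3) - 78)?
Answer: -76*I*√86 ≈ -704.79*I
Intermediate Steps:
z(c) = -5 + c (z(c) = c - 1*5 = c - 5 = -5 + c)
o = I*√86 (o = √((-5 - 3) - 78) = √(-8 - 78) = √(-86) = I*√86 ≈ 9.2736*I)
I(Y) = -5 - Y (I(Y) = -3 + (-2 - Y) = -5 - Y)
(o + I(-5))*(-76) = (I*√86 + (-5 - 1*(-5)))*(-76) = (I*√86 + (-5 + 5))*(-76) = (I*√86 + 0)*(-76) = (I*√86)*(-76) = -76*I*√86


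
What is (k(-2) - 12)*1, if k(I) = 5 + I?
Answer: -9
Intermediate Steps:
(k(-2) - 12)*1 = ((5 - 2) - 12)*1 = (3 - 12)*1 = -9*1 = -9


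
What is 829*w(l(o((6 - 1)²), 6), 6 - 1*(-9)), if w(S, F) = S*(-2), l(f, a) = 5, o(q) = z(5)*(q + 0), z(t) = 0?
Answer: -8290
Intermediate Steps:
o(q) = 0 (o(q) = 0*(q + 0) = 0*q = 0)
w(S, F) = -2*S
829*w(l(o((6 - 1)²), 6), 6 - 1*(-9)) = 829*(-2*5) = 829*(-10) = -8290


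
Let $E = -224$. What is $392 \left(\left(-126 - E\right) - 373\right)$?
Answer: $-107800$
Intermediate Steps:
$392 \left(\left(-126 - E\right) - 373\right) = 392 \left(\left(-126 - -224\right) - 373\right) = 392 \left(\left(-126 + 224\right) - 373\right) = 392 \left(98 - 373\right) = 392 \left(-275\right) = -107800$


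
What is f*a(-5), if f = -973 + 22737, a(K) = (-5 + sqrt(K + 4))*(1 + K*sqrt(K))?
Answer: -108820 + 21764*I + sqrt(5)*(108820 + 544100*I) ≈ 1.3451e+5 + 1.2384e+6*I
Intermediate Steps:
a(K) = (1 + K**(3/2))*(-5 + sqrt(4 + K)) (a(K) = (-5 + sqrt(4 + K))*(1 + K**(3/2)) = (1 + K**(3/2))*(-5 + sqrt(4 + K)))
f = 21764
f*a(-5) = 21764*(-5 + sqrt(4 - 5) - (-25)*I*sqrt(5) + (-5)**(3/2)*sqrt(4 - 5)) = 21764*(-5 + sqrt(-1) - (-25)*I*sqrt(5) + (-5*I*sqrt(5))*sqrt(-1)) = 21764*(-5 + I + 25*I*sqrt(5) + (-5*I*sqrt(5))*I) = 21764*(-5 + I + 25*I*sqrt(5) + 5*sqrt(5)) = 21764*(-5 + I + 5*sqrt(5) + 25*I*sqrt(5)) = -108820 + 21764*I + 108820*sqrt(5) + 544100*I*sqrt(5)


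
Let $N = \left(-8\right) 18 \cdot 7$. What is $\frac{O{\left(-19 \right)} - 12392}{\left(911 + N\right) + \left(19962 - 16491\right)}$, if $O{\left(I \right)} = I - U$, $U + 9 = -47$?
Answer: $- \frac{1765}{482} \approx -3.6618$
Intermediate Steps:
$U = -56$ ($U = -9 - 47 = -56$)
$N = -1008$ ($N = \left(-144\right) 7 = -1008$)
$O{\left(I \right)} = 56 + I$ ($O{\left(I \right)} = I - -56 = I + 56 = 56 + I$)
$\frac{O{\left(-19 \right)} - 12392}{\left(911 + N\right) + \left(19962 - 16491\right)} = \frac{\left(56 - 19\right) - 12392}{\left(911 - 1008\right) + \left(19962 - 16491\right)} = \frac{37 - 12392}{-97 + 3471} = - \frac{12355}{3374} = \left(-12355\right) \frac{1}{3374} = - \frac{1765}{482}$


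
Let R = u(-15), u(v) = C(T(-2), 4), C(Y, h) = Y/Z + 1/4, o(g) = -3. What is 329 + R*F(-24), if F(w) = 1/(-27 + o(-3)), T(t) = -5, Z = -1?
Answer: 13153/40 ≈ 328.83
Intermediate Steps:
C(Y, h) = ¼ - Y (C(Y, h) = Y/(-1) + 1/4 = Y*(-1) + 1*(¼) = -Y + ¼ = ¼ - Y)
u(v) = 21/4 (u(v) = ¼ - 1*(-5) = ¼ + 5 = 21/4)
F(w) = -1/30 (F(w) = 1/(-27 - 3) = 1/(-30) = -1/30)
R = 21/4 ≈ 5.2500
329 + R*F(-24) = 329 + (21/4)*(-1/30) = 329 - 7/40 = 13153/40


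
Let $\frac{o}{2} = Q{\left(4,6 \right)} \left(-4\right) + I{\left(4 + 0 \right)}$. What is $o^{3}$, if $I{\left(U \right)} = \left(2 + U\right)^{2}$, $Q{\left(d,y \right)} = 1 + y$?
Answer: $4096$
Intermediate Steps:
$o = 16$ ($o = 2 \left(\left(1 + 6\right) \left(-4\right) + \left(2 + \left(4 + 0\right)\right)^{2}\right) = 2 \left(7 \left(-4\right) + \left(2 + 4\right)^{2}\right) = 2 \left(-28 + 6^{2}\right) = 2 \left(-28 + 36\right) = 2 \cdot 8 = 16$)
$o^{3} = 16^{3} = 4096$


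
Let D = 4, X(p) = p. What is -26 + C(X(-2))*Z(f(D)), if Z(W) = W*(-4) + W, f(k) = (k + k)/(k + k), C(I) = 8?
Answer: -50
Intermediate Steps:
f(k) = 1 (f(k) = (2*k)/((2*k)) = (2*k)*(1/(2*k)) = 1)
Z(W) = -3*W (Z(W) = -4*W + W = -3*W)
-26 + C(X(-2))*Z(f(D)) = -26 + 8*(-3*1) = -26 + 8*(-3) = -26 - 24 = -50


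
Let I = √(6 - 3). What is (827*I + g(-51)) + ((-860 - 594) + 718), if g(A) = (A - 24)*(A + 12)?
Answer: 2189 + 827*√3 ≈ 3621.4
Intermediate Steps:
I = √3 ≈ 1.7320
g(A) = (-24 + A)*(12 + A)
(827*I + g(-51)) + ((-860 - 594) + 718) = (827*√3 + (-288 + (-51)² - 12*(-51))) + ((-860 - 594) + 718) = (827*√3 + (-288 + 2601 + 612)) + (-1454 + 718) = (827*√3 + 2925) - 736 = (2925 + 827*√3) - 736 = 2189 + 827*√3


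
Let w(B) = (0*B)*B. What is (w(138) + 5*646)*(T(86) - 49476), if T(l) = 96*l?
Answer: -133140600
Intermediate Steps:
w(B) = 0 (w(B) = 0*B = 0)
(w(138) + 5*646)*(T(86) - 49476) = (0 + 5*646)*(96*86 - 49476) = (0 + 3230)*(8256 - 49476) = 3230*(-41220) = -133140600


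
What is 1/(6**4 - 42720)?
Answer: -1/41424 ≈ -2.4141e-5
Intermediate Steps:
1/(6**4 - 42720) = 1/(1296 - 42720) = 1/(-41424) = -1/41424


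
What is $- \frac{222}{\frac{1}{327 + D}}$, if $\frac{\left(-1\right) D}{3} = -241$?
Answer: $-233100$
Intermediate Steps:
$D = 723$ ($D = \left(-3\right) \left(-241\right) = 723$)
$- \frac{222}{\frac{1}{327 + D}} = - \frac{222}{\frac{1}{327 + 723}} = - \frac{222}{\frac{1}{1050}} = - 222 \frac{1}{\frac{1}{1050}} = \left(-222\right) 1050 = -233100$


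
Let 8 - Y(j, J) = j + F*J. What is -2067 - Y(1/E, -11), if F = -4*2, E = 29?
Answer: -57622/29 ≈ -1987.0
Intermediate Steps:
F = -8
Y(j, J) = 8 - j + 8*J (Y(j, J) = 8 - (j - 8*J) = 8 + (-j + 8*J) = 8 - j + 8*J)
-2067 - Y(1/E, -11) = -2067 - (8 - 1/29 + 8*(-11)) = -2067 - (8 - 1*1/29 - 88) = -2067 - (8 - 1/29 - 88) = -2067 - 1*(-2321/29) = -2067 + 2321/29 = -57622/29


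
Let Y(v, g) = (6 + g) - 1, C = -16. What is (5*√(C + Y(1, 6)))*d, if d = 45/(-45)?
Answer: -5*I*√5 ≈ -11.18*I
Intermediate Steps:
d = -1 (d = 45*(-1/45) = -1)
Y(v, g) = 5 + g
(5*√(C + Y(1, 6)))*d = (5*√(-16 + (5 + 6)))*(-1) = (5*√(-16 + 11))*(-1) = (5*√(-5))*(-1) = (5*(I*√5))*(-1) = (5*I*√5)*(-1) = -5*I*√5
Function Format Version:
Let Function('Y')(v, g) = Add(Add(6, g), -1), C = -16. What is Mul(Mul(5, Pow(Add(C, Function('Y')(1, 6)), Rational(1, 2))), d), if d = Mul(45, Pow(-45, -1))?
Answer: Mul(-5, I, Pow(5, Rational(1, 2))) ≈ Mul(-11.180, I)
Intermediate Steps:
d = -1 (d = Mul(45, Rational(-1, 45)) = -1)
Function('Y')(v, g) = Add(5, g)
Mul(Mul(5, Pow(Add(C, Function('Y')(1, 6)), Rational(1, 2))), d) = Mul(Mul(5, Pow(Add(-16, Add(5, 6)), Rational(1, 2))), -1) = Mul(Mul(5, Pow(Add(-16, 11), Rational(1, 2))), -1) = Mul(Mul(5, Pow(-5, Rational(1, 2))), -1) = Mul(Mul(5, Mul(I, Pow(5, Rational(1, 2)))), -1) = Mul(Mul(5, I, Pow(5, Rational(1, 2))), -1) = Mul(-5, I, Pow(5, Rational(1, 2)))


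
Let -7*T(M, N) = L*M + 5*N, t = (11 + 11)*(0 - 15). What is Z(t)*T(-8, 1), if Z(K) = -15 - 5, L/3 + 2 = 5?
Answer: -1340/7 ≈ -191.43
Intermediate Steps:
L = 9 (L = -6 + 3*5 = -6 + 15 = 9)
t = -330 (t = 22*(-15) = -330)
T(M, N) = -9*M/7 - 5*N/7 (T(M, N) = -(9*M + 5*N)/7 = -(5*N + 9*M)/7 = -9*M/7 - 5*N/7)
Z(K) = -20
Z(t)*T(-8, 1) = -20*(-9/7*(-8) - 5/7*1) = -20*(72/7 - 5/7) = -20*67/7 = -1340/7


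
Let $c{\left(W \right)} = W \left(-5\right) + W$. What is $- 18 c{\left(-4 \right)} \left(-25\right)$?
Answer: $7200$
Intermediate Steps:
$c{\left(W \right)} = - 4 W$ ($c{\left(W \right)} = - 5 W + W = - 4 W$)
$- 18 c{\left(-4 \right)} \left(-25\right) = - 18 \left(\left(-4\right) \left(-4\right)\right) \left(-25\right) = \left(-18\right) 16 \left(-25\right) = \left(-288\right) \left(-25\right) = 7200$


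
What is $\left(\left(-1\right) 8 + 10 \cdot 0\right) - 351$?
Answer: $-359$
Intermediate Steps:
$\left(\left(-1\right) 8 + 10 \cdot 0\right) - 351 = \left(-8 + 0\right) - 351 = -8 - 351 = -359$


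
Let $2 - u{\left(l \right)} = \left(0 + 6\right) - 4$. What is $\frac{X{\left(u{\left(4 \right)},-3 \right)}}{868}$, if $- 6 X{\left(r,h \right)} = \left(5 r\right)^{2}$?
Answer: $0$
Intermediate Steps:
$u{\left(l \right)} = 0$ ($u{\left(l \right)} = 2 - \left(\left(0 + 6\right) - 4\right) = 2 - \left(6 - 4\right) = 2 - 2 = 0$)
$X{\left(r,h \right)} = - \frac{25 r^{2}}{6}$ ($X{\left(r,h \right)} = - \frac{\left(5 r\right)^{2}}{6} = - \frac{25 r^{2}}{6}$)
$\frac{X{\left(u{\left(4 \right)},-3 \right)}}{868} = \frac{\left(- \frac{25}{6}\right) 0^{2}}{868} = \left(- \frac{25}{6}\right) 0 \cdot \frac{1}{868} = 0 \cdot \frac{1}{868} = 0$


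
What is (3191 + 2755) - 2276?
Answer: 3670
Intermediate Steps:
(3191 + 2755) - 2276 = 5946 - 2276 = 3670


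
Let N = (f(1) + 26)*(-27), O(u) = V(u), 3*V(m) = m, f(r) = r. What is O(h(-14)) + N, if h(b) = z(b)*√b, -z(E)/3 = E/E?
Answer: -729 - I*√14 ≈ -729.0 - 3.7417*I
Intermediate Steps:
z(E) = -3 (z(E) = -3*E/E = -3*1 = -3)
V(m) = m/3
h(b) = -3*√b
O(u) = u/3
N = -729 (N = (1 + 26)*(-27) = 27*(-27) = -729)
O(h(-14)) + N = (-3*I*√14)/3 - 729 = -I*√14 - 729 = -729 - I*√14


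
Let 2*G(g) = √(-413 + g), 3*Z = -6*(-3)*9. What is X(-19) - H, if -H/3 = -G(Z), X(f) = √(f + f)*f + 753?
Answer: 753 - 19*I*√38 - 3*I*√359/2 ≈ 753.0 - 145.54*I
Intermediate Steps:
Z = 54 (Z = (-6*(-3)*9)/3 = (18*9)/3 = (⅓)*162 = 54)
X(f) = 753 + √2*f^(3/2) (X(f) = √(2*f)*f + 753 = (√2*√f)*f + 753 = √2*f^(3/2) + 753 = 753 + √2*f^(3/2))
G(g) = √(-413 + g)/2
H = 3*I*√359/2 (H = -(-3)*√(-413 + 54)/2 = -(-3)*√(-359)/2 = -(-3)*(I*√359)/2 = -(-3)*I*√359/2 = 3*I*√359/2 ≈ 28.421*I)
X(-19) - H = (753 + √2*(-19)^(3/2)) - 3*I*√359/2 = (753 + √2*(-19*I*√19)) - 3*I*√359/2 = (753 - 19*I*√38) - 3*I*√359/2 = 753 - 19*I*√38 - 3*I*√359/2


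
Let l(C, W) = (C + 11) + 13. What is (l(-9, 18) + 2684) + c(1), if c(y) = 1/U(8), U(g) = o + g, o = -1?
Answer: 18894/7 ≈ 2699.1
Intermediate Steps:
U(g) = -1 + g
l(C, W) = 24 + C (l(C, W) = (11 + C) + 13 = 24 + C)
c(y) = ⅐ (c(y) = 1/(-1 + 8) = 1/7 = ⅐)
(l(-9, 18) + 2684) + c(1) = ((24 - 9) + 2684) + ⅐ = (15 + 2684) + ⅐ = 2699 + ⅐ = 18894/7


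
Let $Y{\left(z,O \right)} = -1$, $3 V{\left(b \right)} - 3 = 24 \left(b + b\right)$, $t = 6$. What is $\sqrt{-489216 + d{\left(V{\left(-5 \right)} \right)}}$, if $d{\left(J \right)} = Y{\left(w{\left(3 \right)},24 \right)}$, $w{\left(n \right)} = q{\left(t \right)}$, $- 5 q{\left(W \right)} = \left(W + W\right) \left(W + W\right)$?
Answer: $i \sqrt{489217} \approx 699.44 i$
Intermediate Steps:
$q{\left(W \right)} = - \frac{4 W^{2}}{5}$ ($q{\left(W \right)} = - \frac{\left(W + W\right) \left(W + W\right)}{5} = - \frac{2 W 2 W}{5} = - \frac{4 W^{2}}{5}$)
$w{\left(n \right)} = - \frac{144}{5}$ ($w{\left(n \right)} = - \frac{4 \cdot 6^{2}}{5} = \left(- \frac{4}{5}\right) 36 = - \frac{144}{5}$)
$V{\left(b \right)} = 1 + 16 b$ ($V{\left(b \right)} = 1 + \frac{24 \left(b + b\right)}{3} = 1 + \frac{24 \cdot 2 b}{3} = 1 + \frac{48 b}{3} = 1 + 16 b$)
$d{\left(J \right)} = -1$
$\sqrt{-489216 + d{\left(V{\left(-5 \right)} \right)}} = \sqrt{-489216 - 1} = \sqrt{-489217} = i \sqrt{489217}$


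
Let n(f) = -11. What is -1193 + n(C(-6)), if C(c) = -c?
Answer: -1204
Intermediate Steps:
-1193 + n(C(-6)) = -1193 - 11 = -1204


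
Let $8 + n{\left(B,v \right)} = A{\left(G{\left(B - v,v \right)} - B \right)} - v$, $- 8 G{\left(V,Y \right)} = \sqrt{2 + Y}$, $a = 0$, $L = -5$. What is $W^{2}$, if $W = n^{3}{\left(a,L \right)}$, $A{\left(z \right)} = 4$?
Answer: $1$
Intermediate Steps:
$G{\left(V,Y \right)} = - \frac{\sqrt{2 + Y}}{8}$
$n{\left(B,v \right)} = -4 - v$ ($n{\left(B,v \right)} = -8 - \left(-4 + v\right) = -4 - v$)
$W = 1$ ($W = \left(-4 - -5\right)^{3} = \left(-4 + 5\right)^{3} = 1^{3} = 1$)
$W^{2} = 1^{2} = 1$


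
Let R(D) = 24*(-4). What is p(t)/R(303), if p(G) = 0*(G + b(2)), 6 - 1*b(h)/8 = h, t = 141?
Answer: 0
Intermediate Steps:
b(h) = 48 - 8*h
R(D) = -96
p(G) = 0 (p(G) = 0*(G + (48 - 8*2)) = 0*(G + (48 - 16)) = 0*(G + 32) = 0*(32 + G) = 0)
p(t)/R(303) = 0/(-96) = 0*(-1/96) = 0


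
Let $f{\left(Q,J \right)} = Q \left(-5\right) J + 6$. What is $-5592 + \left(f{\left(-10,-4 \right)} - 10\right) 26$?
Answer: $-10896$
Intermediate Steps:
$f{\left(Q,J \right)} = 6 - 5 J Q$ ($f{\left(Q,J \right)} = - 5 Q J + 6 = - 5 J Q + 6 = 6 - 5 J Q$)
$-5592 + \left(f{\left(-10,-4 \right)} - 10\right) 26 = -5592 + \left(\left(6 - \left(-20\right) \left(-10\right)\right) - 10\right) 26 = -5592 + \left(\left(6 - 200\right) - 10\right) 26 = -5592 + \left(-194 - 10\right) 26 = -5592 - 5304 = -10896$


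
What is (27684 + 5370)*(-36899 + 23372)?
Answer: -447121458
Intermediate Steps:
(27684 + 5370)*(-36899 + 23372) = 33054*(-13527) = -447121458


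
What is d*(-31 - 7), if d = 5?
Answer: -190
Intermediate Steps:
d*(-31 - 7) = 5*(-31 - 7) = 5*(-38) = -190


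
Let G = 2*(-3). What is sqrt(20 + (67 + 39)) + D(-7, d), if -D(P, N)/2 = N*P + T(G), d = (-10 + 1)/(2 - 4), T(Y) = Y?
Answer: 75 + 3*sqrt(14) ≈ 86.225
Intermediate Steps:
G = -6
d = 9/2 (d = -9/(-2) = -9*(-1/2) = 9/2 ≈ 4.5000)
D(P, N) = 12 - 2*N*P (D(P, N) = -2*(N*P - 6) = -2*(-6 + N*P) = 12 - 2*N*P)
sqrt(20 + (67 + 39)) + D(-7, d) = sqrt(20 + (67 + 39)) + (12 - 2*9/2*(-7)) = sqrt(20 + 106) + (12 + 63) = sqrt(126) + 75 = 3*sqrt(14) + 75 = 75 + 3*sqrt(14)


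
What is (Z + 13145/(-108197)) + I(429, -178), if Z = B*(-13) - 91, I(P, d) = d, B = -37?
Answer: 22924619/108197 ≈ 211.88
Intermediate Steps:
Z = 390 (Z = -37*(-13) - 91 = 481 - 91 = 390)
(Z + 13145/(-108197)) + I(429, -178) = (390 + 13145/(-108197)) - 178 = (390 + 13145*(-1/108197)) - 178 = (390 - 13145/108197) - 178 = 42183685/108197 - 178 = 22924619/108197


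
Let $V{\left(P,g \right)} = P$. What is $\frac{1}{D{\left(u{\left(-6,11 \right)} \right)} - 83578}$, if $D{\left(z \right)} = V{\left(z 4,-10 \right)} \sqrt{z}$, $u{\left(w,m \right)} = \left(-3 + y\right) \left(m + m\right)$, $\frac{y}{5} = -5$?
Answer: $\frac{i}{22 \left(- 3799 i + 224 \sqrt{154}\right)} \approx -7.7927 \cdot 10^{-6} + 5.702 \cdot 10^{-6} i$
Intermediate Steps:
$y = -25$ ($y = 5 \left(-5\right) = -25$)
$u{\left(w,m \right)} = - 56 m$ ($u{\left(w,m \right)} = \left(-3 - 25\right) \left(m + m\right) = - 28 \cdot 2 m = - 56 m$)
$D{\left(z \right)} = 4 z^{\frac{3}{2}}$ ($D{\left(z \right)} = z 4 \sqrt{z} = 4 z \sqrt{z} = 4 z^{\frac{3}{2}}$)
$\frac{1}{D{\left(u{\left(-6,11 \right)} \right)} - 83578} = \frac{1}{4 \left(\left(-56\right) 11\right)^{\frac{3}{2}} - 83578} = \frac{1}{4 \left(-616\right)^{\frac{3}{2}} - 83578} = \frac{1}{4 \left(- 1232 i \sqrt{154}\right) - 83578} = \frac{1}{- 4928 i \sqrt{154} - 83578} = \frac{1}{-83578 - 4928 i \sqrt{154}}$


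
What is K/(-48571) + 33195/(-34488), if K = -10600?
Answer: -415580515/558372216 ≈ -0.74427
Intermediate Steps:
K/(-48571) + 33195/(-34488) = -10600/(-48571) + 33195/(-34488) = -10600*(-1/48571) + 33195*(-1/34488) = 10600/48571 - 11065/11496 = -415580515/558372216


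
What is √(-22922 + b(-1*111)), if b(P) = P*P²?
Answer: I*√1390553 ≈ 1179.2*I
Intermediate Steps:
b(P) = P³
√(-22922 + b(-1*111)) = √(-22922 + (-1*111)³) = √(-22922 + (-111)³) = √(-22922 - 1367631) = √(-1390553) = I*√1390553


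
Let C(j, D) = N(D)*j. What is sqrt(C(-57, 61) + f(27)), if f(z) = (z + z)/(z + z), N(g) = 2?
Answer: I*sqrt(113) ≈ 10.63*I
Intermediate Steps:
f(z) = 1 (f(z) = (2*z)/((2*z)) = (2*z)*(1/(2*z)) = 1)
C(j, D) = 2*j
sqrt(C(-57, 61) + f(27)) = sqrt(2*(-57) + 1) = sqrt(-114 + 1) = sqrt(-113) = I*sqrt(113)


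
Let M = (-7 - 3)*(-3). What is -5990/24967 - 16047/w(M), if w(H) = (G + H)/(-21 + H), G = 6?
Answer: -400669409/99868 ≈ -4012.0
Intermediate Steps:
M = 30 (M = -10*(-3) = 30)
w(H) = (6 + H)/(-21 + H)
-5990/24967 - 16047/w(M) = -5990/24967 - 16047*(-21 + 30)/(6 + 30) = -5990*1/24967 - 16047/(36/9) = -5990/24967 - 16047/((1/9)*36) = -5990/24967 - 16047/4 = -400669409/99868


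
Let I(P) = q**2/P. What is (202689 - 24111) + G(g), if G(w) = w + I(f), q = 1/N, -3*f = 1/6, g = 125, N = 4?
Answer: 1429615/8 ≈ 1.7870e+5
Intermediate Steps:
f = -1/18 (f = -1/3/6 = -1/3*1/6 = -1/18 ≈ -0.055556)
q = 1/4 ≈ 0.25000
I(P) = 1/(16*P) (I(P) = (1/4)**2/P = 1/(16*P))
G(w) = -9/8 + w (G(w) = w + 1/(16*(-1/18)) = w + (1/16)*(-18) = w - 9/8 = -9/8 + w)
(202689 - 24111) + G(g) = (202689 - 24111) + (-9/8 + 125) = 178578 + 991/8 = 1429615/8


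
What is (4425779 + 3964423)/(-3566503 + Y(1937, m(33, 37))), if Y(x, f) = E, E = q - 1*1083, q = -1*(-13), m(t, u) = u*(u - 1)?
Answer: -2796734/1189191 ≈ -2.3518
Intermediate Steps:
m(t, u) = u*(-1 + u)
q = 13
E = -1070 (E = 13 - 1*1083 = 13 - 1083 = -1070)
Y(x, f) = -1070
(4425779 + 3964423)/(-3566503 + Y(1937, m(33, 37))) = (4425779 + 3964423)/(-3566503 - 1070) = 8390202/(-3567573) = 8390202*(-1/3567573) = -2796734/1189191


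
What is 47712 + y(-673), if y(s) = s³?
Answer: -304773505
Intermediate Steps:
47712 + y(-673) = 47712 + (-673)³ = 47712 - 304821217 = -304773505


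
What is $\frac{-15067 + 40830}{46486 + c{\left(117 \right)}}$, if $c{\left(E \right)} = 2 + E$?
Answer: $\frac{25763}{46605} \approx 0.55279$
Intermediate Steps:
$\frac{-15067 + 40830}{46486 + c{\left(117 \right)}} = \frac{-15067 + 40830}{46486 + \left(2 + 117\right)} = \frac{25763}{46486 + 119} = \frac{25763}{46605}$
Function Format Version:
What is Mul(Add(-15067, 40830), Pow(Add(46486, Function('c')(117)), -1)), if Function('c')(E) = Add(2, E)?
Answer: Rational(25763, 46605) ≈ 0.55279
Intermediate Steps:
Mul(Add(-15067, 40830), Pow(Add(46486, Function('c')(117)), -1)) = Mul(Add(-15067, 40830), Pow(Add(46486, Add(2, 117)), -1)) = Mul(25763, Pow(Add(46486, 119), -1)) = Mul(25763, Pow(46605, -1)) = Mul(25763, Rational(1, 46605)) = Rational(25763, 46605)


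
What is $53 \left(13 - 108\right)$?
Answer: $-5035$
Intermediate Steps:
$53 \left(13 - 108\right) = 53 \left(-95\right) = -5035$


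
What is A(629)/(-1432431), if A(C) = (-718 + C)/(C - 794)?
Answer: -89/236351115 ≈ -3.7656e-7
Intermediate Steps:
A(C) = (-718 + C)/(-794 + C)
A(629)/(-1432431) = ((-718 + 629)/(-794 + 629))/(-1432431) = (-89/(-165))*(-1/1432431) = -1/165*(-89)*(-1/1432431) = (89/165)*(-1/1432431) = -89/236351115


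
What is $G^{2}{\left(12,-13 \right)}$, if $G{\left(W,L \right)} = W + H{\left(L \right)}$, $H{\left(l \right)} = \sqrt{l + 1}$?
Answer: $132 + 48 i \sqrt{3} \approx 132.0 + 83.138 i$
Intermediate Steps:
$H{\left(l \right)} = \sqrt{1 + l}$
$G{\left(W,L \right)} = W + \sqrt{1 + L}$
$G^{2}{\left(12,-13 \right)} = \left(12 + \sqrt{1 - 13}\right)^{2} = \left(12 + \sqrt{-12}\right)^{2} = \left(12 + 2 i \sqrt{3}\right)^{2}$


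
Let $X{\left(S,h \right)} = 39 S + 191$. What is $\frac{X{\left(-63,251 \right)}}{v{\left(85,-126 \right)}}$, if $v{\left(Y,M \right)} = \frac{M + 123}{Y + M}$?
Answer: $- \frac{92906}{3} \approx -30969.0$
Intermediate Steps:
$X{\left(S,h \right)} = 191 + 39 S$
$v{\left(Y,M \right)} = \frac{123 + M}{M + Y}$
$\frac{X{\left(-63,251 \right)}}{v{\left(85,-126 \right)}} = \frac{191 + 39 \left(-63\right)}{\frac{1}{-126 + 85} \left(123 - 126\right)} = \frac{191 - 2457}{\frac{1}{-41} \left(-3\right)} = - \frac{2266}{\left(- \frac{1}{41}\right) \left(-3\right)} = - \frac{2266}{\frac{3}{41}} = \left(-2266\right) \frac{41}{3} = - \frac{92906}{3}$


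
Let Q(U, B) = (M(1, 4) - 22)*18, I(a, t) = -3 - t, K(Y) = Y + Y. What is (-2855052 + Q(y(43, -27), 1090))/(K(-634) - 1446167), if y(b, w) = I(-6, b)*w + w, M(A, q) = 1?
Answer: 571086/289487 ≈ 1.9728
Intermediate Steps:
K(Y) = 2*Y
y(b, w) = w + w*(-3 - b) (y(b, w) = (-3 - b)*w + w = w*(-3 - b) + w = w + w*(-3 - b))
Q(U, B) = -378 (Q(U, B) = (1 - 22)*18 = -21*18 = -378)
(-2855052 + Q(y(43, -27), 1090))/(K(-634) - 1446167) = (-2855052 - 378)/(2*(-634) - 1446167) = -2855430/(-1268 - 1446167) = -2855430/(-1447435) = -2855430*(-1/1447435) = 571086/289487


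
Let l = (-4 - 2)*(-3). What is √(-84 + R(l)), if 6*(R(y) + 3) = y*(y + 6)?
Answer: I*√15 ≈ 3.873*I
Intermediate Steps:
l = 18 (l = -6*(-3) = 18)
R(y) = -3 + y*(6 + y)/6 (R(y) = -3 + (y*(y + 6))/6 = -3 + (y*(6 + y))/6 = -3 + y*(6 + y)/6)
√(-84 + R(l)) = √(-84 + (-3 + 18 + (⅙)*18²)) = √(-84 + (-3 + 18 + (⅙)*324)) = √(-84 + (-3 + 18 + 54)) = √(-84 + 69) = √(-15) = I*√15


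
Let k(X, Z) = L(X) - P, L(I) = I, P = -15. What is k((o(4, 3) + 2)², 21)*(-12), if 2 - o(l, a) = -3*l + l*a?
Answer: -372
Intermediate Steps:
o(l, a) = 2 + 3*l - a*l (o(l, a) = 2 - (-3*l + l*a) = 2 - (-3*l + a*l) = 2 + (3*l - a*l) = 2 + 3*l - a*l)
k(X, Z) = 15 + X (k(X, Z) = X - 1*(-15) = X + 15 = 15 + X)
k((o(4, 3) + 2)², 21)*(-12) = (15 + ((2 + 3*4 - 1*3*4) + 2)²)*(-12) = (15 + ((2 + 12 - 12) + 2)²)*(-12) = (15 + (2 + 2)²)*(-12) = (15 + 4²)*(-12) = (15 + 16)*(-12) = 31*(-12) = -372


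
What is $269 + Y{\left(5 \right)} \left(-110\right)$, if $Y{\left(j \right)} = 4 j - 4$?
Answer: $-1491$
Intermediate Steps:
$Y{\left(j \right)} = -4 + 4 j$
$269 + Y{\left(5 \right)} \left(-110\right) = 269 + \left(-4 + 4 \cdot 5\right) \left(-110\right) = 269 + \left(-4 + 20\right) \left(-110\right) = 269 + 16 \left(-110\right) = 269 - 1760 = -1491$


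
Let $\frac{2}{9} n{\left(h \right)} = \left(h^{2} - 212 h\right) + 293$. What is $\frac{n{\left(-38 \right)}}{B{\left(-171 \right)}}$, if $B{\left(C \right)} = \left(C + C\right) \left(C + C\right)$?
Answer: $\frac{9793}{25992} \approx 0.37677$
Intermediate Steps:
$n{\left(h \right)} = \frac{2637}{2} - 954 h + \frac{9 h^{2}}{2}$ ($n{\left(h \right)} = \frac{9 \left(\left(h^{2} - 212 h\right) + 293\right)}{2} = \frac{9 \left(293 + h^{2} - 212 h\right)}{2} = \frac{2637}{2} - 954 h + \frac{9 h^{2}}{2}$)
$B{\left(C \right)} = 4 C^{2}$ ($B{\left(C \right)} = 2 C 2 C = 4 C^{2}$)
$\frac{n{\left(-38 \right)}}{B{\left(-171 \right)}} = \frac{\frac{2637}{2} - -36252 + \frac{9 \left(-38\right)^{2}}{2}}{4 \left(-171\right)^{2}} = \frac{\frac{2637}{2} + 36252 + \frac{9}{2} \cdot 1444}{4 \cdot 29241} = \frac{\frac{2637}{2} + 36252 + 6498}{116964} = \frac{88137}{2} \cdot \frac{1}{116964} = \frac{9793}{25992}$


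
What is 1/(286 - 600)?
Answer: -1/314 ≈ -0.0031847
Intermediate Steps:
1/(286 - 600) = 1/(-314) = -1/314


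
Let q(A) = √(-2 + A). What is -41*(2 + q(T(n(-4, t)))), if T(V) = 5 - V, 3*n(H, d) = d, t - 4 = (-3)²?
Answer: -82 - 82*I*√3/3 ≈ -82.0 - 47.343*I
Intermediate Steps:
t = 13 (t = 4 + (-3)² = 4 + 9 = 13)
n(H, d) = d/3
-41*(2 + q(T(n(-4, t)))) = -41*(2 + √(-2 + (5 - 13/3))) = -41*(2 + √(-2 + ⅔)) = -41*(2 + √(-4/3)) = -41*(2 + 2*I*√3/3) = -82 - 82*I*√3/3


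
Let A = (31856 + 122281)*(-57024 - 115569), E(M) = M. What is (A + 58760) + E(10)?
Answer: -26602908471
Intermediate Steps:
A = -26602967241 (A = 154137*(-172593) = -26602967241)
(A + 58760) + E(10) = (-26602967241 + 58760) + 10 = -26602908481 + 10 = -26602908471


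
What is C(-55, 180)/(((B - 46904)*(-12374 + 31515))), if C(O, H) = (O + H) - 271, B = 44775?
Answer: 146/40751189 ≈ 3.5827e-6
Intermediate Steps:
C(O, H) = -271 + H + O (C(O, H) = (H + O) - 271 = -271 + H + O)
C(-55, 180)/(((B - 46904)*(-12374 + 31515))) = (-271 + 180 - 55)/(((44775 - 46904)*(-12374 + 31515))) = -146/((-2129*19141)) = -146/(-40751189) = -146*(-1/40751189) = 146/40751189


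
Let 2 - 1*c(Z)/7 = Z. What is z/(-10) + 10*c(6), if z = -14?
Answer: -1393/5 ≈ -278.60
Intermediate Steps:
c(Z) = 14 - 7*Z
z/(-10) + 10*c(6) = -14/(-10) + 10*(14 - 7*6) = -14*(-⅒) + 10*(14 - 42) = 7/5 + 10*(-28) = 7/5 - 280 = -1393/5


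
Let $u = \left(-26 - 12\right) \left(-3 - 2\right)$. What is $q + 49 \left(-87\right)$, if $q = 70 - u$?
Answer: $-4383$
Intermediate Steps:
$u = 190$ ($u = \left(-38\right) \left(-5\right) = 190$)
$q = -120$ ($q = 70 - 190 = -120$)
$q + 49 \left(-87\right) = -120 + 49 \left(-87\right) = -120 - 4263 = -4383$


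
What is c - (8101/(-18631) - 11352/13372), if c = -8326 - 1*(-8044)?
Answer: -17483971685/62283433 ≈ -280.72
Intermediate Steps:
c = -282 (c = -8326 + 8044 = -282)
c - (8101/(-18631) - 11352/13372) = -282 - (8101/(-18631) - 11352/13372) = -282 - (8101*(-1/18631) - 11352*1/13372) = -282 - (-8101/18631 - 2838/3343) = -282 - 1*(-79956421/62283433) = -282 + 79956421/62283433 = -17483971685/62283433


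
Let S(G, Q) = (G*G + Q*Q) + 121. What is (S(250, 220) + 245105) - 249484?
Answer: 106642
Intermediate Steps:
S(G, Q) = 121 + G**2 + Q**2 (S(G, Q) = (G**2 + Q**2) + 121 = 121 + G**2 + Q**2)
(S(250, 220) + 245105) - 249484 = ((121 + 250**2 + 220**2) + 245105) - 249484 = ((121 + 62500 + 48400) + 245105) - 249484 = (111021 + 245105) - 249484 = 356126 - 249484 = 106642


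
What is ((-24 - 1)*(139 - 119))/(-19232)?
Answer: 125/4808 ≈ 0.025998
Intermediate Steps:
((-24 - 1)*(139 - 119))/(-19232) = -25*20*(-1/19232) = -500*(-1/19232) = 125/4808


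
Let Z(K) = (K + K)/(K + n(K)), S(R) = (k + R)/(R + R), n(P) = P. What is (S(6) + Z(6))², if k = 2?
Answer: 25/9 ≈ 2.7778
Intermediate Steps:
S(R) = (2 + R)/(2*R) (S(R) = (2 + R)/(R + R) = (2 + R)/((2*R)) = (2 + R)*(1/(2*R)) = (2 + R)/(2*R))
Z(K) = 1 (Z(K) = (K + K)/(K + K) = (2*K)/((2*K)) = (2*K)*(1/(2*K)) = 1)
(S(6) + Z(6))² = ((½)*(2 + 6)/6 + 1)² = ((½)*(⅙)*8 + 1)² = (⅔ + 1)² = (5/3)² = 25/9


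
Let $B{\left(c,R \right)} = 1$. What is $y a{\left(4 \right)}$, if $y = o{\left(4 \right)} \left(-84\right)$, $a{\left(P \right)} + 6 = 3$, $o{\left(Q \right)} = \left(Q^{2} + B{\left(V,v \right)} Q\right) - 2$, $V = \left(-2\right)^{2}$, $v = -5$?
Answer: $4536$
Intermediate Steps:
$V = 4$
$o{\left(Q \right)} = -2 + Q + Q^{2}$ ($o{\left(Q \right)} = \left(Q^{2} + 1 Q\right) - 2 = \left(Q^{2} + Q\right) - 2 = \left(Q + Q^{2}\right) - 2 = -2 + Q + Q^{2}$)
$a{\left(P \right)} = -3$ ($a{\left(P \right)} = -6 + 3 = -3$)
$y = -1512$ ($y = \left(-2 + 4 + 4^{2}\right) \left(-84\right) = \left(-2 + 4 + 16\right) \left(-84\right) = 18 \left(-84\right) = -1512$)
$y a{\left(4 \right)} = \left(-1512\right) \left(-3\right) = 4536$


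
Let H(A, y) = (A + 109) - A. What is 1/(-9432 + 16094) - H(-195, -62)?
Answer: -726157/6662 ≈ -109.00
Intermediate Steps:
H(A, y) = 109 (H(A, y) = (109 + A) - A = 109)
1/(-9432 + 16094) - H(-195, -62) = 1/(-9432 + 16094) - 1*109 = 1/6662 - 109 = -726157/6662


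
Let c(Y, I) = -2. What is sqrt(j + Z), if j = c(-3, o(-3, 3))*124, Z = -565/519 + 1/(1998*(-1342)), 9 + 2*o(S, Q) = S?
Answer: I*sqrt(1488811151380767621)/77311278 ≈ 15.783*I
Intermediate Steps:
o(S, Q) = -9/2 + S/2
Z = -504981353/463867668 (Z = -565*1/519 + (1/1998)*(-1/1342) = -565/519 - 1/2681316 = -504981353/463867668 ≈ -1.0886)
j = -248 (j = -2*124 = -248)
sqrt(j + Z) = sqrt(-248 - 504981353/463867668) = sqrt(-115544163017/463867668) = I*sqrt(1488811151380767621)/77311278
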